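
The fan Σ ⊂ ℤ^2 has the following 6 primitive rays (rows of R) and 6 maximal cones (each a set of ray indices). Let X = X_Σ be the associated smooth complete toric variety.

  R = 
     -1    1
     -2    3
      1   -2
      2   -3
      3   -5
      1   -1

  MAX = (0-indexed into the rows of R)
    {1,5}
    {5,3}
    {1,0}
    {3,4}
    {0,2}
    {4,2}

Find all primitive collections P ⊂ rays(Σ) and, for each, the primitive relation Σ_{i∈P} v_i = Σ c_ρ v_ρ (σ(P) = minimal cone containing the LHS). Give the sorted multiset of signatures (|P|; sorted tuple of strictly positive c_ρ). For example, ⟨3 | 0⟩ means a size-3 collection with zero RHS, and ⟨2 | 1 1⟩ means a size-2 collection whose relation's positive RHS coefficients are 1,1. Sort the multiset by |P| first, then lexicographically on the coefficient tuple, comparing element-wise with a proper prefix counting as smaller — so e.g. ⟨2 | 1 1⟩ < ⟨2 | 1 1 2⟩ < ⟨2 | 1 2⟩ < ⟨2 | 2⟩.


9 collections generate NE(X_Σ); each relation:

  P={0,5}:  v_{0} + v_{5} = 0  ⇒ sig = ⟨2 | 0⟩
  P={1,3}:  v_{1} + v_{3} = 0  ⇒ sig = ⟨2 | 0⟩
  P={0,3}:  v_{0} + v_{3} = v_{2}  ⇒ sig = ⟨2 | 1⟩
  P={1,2}:  v_{1} + v_{2} = v_{0}  ⇒ sig = ⟨2 | 1⟩
  P={1,4}:  v_{1} + v_{4} = v_{2}  ⇒ sig = ⟨2 | 1⟩
  P={2,3}:  v_{2} + v_{3} = v_{4}  ⇒ sig = ⟨2 | 1⟩
  P={2,5}:  v_{2} + v_{5} = v_{3}  ⇒ sig = ⟨2 | 1⟩
  P={0,4}:  v_{0} + v_{4} = 2·v_{2}  ⇒ sig = ⟨2 | 2⟩
  P={4,5}:  v_{4} + v_{5} = 2·v_{3}  ⇒ sig = ⟨2 | 2⟩

Signatures (|P|; sorted positive RHS coefficients), sorted:
{ ⟨2 | 0⟩ ×2,  ⟨2 | 1⟩ ×5,  ⟨2 | 2⟩ ×2 }


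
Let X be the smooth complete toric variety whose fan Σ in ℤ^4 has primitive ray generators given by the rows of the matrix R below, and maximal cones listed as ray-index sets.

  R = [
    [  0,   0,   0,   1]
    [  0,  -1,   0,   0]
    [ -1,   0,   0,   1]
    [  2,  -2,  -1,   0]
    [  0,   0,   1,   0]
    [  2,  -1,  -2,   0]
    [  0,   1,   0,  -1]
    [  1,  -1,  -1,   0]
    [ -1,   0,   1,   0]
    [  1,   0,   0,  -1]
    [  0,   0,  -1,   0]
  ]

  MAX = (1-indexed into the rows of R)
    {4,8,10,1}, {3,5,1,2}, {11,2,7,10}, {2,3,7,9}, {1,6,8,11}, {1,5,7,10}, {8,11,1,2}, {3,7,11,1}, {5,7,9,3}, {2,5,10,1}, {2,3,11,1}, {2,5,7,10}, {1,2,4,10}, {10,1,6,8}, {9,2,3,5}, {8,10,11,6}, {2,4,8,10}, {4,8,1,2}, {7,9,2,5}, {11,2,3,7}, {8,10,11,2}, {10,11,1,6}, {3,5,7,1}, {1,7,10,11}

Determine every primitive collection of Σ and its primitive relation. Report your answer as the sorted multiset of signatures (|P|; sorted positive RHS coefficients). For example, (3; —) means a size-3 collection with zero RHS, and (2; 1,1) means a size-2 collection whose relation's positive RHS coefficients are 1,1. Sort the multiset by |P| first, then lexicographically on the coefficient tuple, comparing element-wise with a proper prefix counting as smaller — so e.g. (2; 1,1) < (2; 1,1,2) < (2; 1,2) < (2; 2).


Σ has 25 primitive collections:

  {3,10}:  v_{3} + v_{10} = 0  so sig = (2; —)
  {5,11}:  v_{5} + v_{11} = 0  so sig = (2; —)
  {6,9}:  v_{6} + v_{9} = v_{8}  so sig = (2; 1)
  {8,9}:  v_{8} + v_{9} = v_{2}  so sig = (2; 1)
  {1,9}:  v_{1} + v_{9} = v_{3} + v_{5}  so sig = (2; 1,1)
  {4,7}:  v_{4} + v_{7} = v_{8} + v_{10}  so sig = (2; 1,1)
  {7,8}:  v_{7} + v_{8} = v_{10} + v_{11}  so sig = (2; 1,1)
  {3,4}:  v_{3} + v_{4} = v_{1} + v_{2} + v_{8}  so sig = (2; 1,1,1)
  {3,6}:  v_{3} + v_{6} = v_{1} + v_{8} + v_{11}  so sig = (2; 1,1,1)
  {3,8}:  v_{3} + v_{8} = v_{1} + v_{2} + v_{11}  so sig = (2; 1,1,1)
  {5,6}:  v_{5} + v_{6} = v_{1} + v_{8} + v_{10}  so sig = (2; 1,1,1)
  {5,8}:  v_{5} + v_{8} = v_{1} + v_{2} + v_{10}  so sig = (2; 1,1,1)
  {9,10}:  v_{9} + v_{10} = v_{2} + v_{5} + v_{7}  so sig = (2; 1,1,1)
  {9,11}:  v_{9} + v_{11} = v_{2} + v_{3} + v_{7}  so sig = (2; 1,1,1)
  {4,9}:  v_{4} + v_{9} = v_{1} + 2·v_{2} + v_{10}  so sig = (2; 1,1,2)
  {4,6}:  v_{4} + v_{6} = v_{1} + 3·v_{8} + v_{10}  so sig = (2; 1,1,3)
  {6,7}:  v_{6} + v_{7} = v_{1} + 2·v_{10} + 2·v_{11}  so sig = (2; 1,2,2)
  {2,6}:  v_{2} + v_{6} = 2·v_{8}  so sig = (2; 2)
  {4,11}:  v_{4} + v_{11} = 2·v_{8}  so sig = (2; 2)
  {4,5}:  v_{4} + v_{5} = 2·v_{1} + 2·v_{2} + 2·v_{10}  so sig = (2; 2,2,2)
  {1,2,7}:  v_{1} + v_{2} + v_{7} = 0  so sig = (3; —)
  {1,2,8,10}:  v_{1} + v_{2} + v_{8} + v_{10} = v_{4}  so sig = (4; 1)
  {1,2,10,11}:  v_{1} + v_{2} + v_{10} + v_{11} = v_{8}  so sig = (4; 1)
  {1,8,10,11}:  v_{1} + v_{8} + v_{10} + v_{11} = v_{6}  so sig = (4; 1)
  {2,3,5,7}:  v_{2} + v_{3} + v_{5} + v_{7} = v_{9}  so sig = (4; 1)

Sorted signature multiset PRS(X):
{ (2; —) ×2,  (2; 1) ×2,  (2; 1,1) ×3,  (2; 1,1,1) ×7,  (2; 1,1,2),  (2; 1,1,3),  (2; 1,2,2),  (2; 2) ×2,  (2; 2,2,2),  (3; —),  (4; 1) ×4 }


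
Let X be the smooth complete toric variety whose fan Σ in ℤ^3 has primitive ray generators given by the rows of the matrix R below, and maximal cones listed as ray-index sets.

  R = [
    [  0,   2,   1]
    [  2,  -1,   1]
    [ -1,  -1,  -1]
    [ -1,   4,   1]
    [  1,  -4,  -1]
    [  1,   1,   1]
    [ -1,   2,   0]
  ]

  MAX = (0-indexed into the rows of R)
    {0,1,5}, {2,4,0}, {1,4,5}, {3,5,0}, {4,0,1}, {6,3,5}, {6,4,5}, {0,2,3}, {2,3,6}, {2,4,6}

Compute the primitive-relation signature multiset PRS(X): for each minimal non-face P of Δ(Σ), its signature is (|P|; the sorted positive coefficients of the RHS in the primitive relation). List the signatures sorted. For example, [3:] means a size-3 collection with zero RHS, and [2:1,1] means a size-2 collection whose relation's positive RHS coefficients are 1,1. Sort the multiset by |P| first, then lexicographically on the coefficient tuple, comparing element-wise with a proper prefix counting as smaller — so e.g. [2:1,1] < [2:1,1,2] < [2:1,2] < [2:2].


Δ(Σ) — 7 vertices, 7 min non-faces:

  P = {2,5}:  v_{2} + v_{5} = 0  ⇒ sig = [2:]
  P = {3,4}:  v_{3} + v_{4} = 0  ⇒ sig = [2:]
  P = {0,6}:  v_{0} + v_{6} = v_{3}  ⇒ sig = [2:1]
  P = {1,6}:  v_{1} + v_{6} = v_{5}  ⇒ sig = [2:1]
  P = {1,2}:  v_{1} + v_{2} = v_{0} + v_{4}  ⇒ sig = [2:1,1]
  P = {1,3}:  v_{1} + v_{3} = v_{0} + v_{5}  ⇒ sig = [2:1,1]
  P = {0,4,5}:  v_{0} + v_{4} + v_{5} = v_{1}  ⇒ sig = [3:1]

Hence PRS(X_Σ) =
[[2:], [2:], [2:1], [2:1], [2:1,1], [2:1,1], [3:1]]


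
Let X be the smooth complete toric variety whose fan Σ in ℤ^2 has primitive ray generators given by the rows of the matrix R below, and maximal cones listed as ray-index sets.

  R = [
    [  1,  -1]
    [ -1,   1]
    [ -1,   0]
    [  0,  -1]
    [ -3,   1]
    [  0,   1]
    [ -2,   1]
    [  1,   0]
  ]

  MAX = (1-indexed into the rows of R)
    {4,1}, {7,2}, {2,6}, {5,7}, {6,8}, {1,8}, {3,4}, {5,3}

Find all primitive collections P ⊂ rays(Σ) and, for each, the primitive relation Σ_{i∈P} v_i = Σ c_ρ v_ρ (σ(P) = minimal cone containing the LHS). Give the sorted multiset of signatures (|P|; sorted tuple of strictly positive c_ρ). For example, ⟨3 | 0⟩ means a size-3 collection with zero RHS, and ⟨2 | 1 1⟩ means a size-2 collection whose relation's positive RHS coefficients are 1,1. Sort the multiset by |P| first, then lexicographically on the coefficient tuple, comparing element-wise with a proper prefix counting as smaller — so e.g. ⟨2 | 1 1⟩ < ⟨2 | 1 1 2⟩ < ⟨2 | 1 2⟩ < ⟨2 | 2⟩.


Σ has 20 primitive collections:

  {1,2}:  v_{1} + v_{2} = 0  ⇒ sig = ⟨2 | 0⟩
  {3,8}:  v_{3} + v_{8} = 0  ⇒ sig = ⟨2 | 0⟩
  {4,6}:  v_{4} + v_{6} = 0  ⇒ sig = ⟨2 | 0⟩
  {1,3}:  v_{1} + v_{3} = v_{4}  ⇒ sig = ⟨2 | 1⟩
  {1,6}:  v_{1} + v_{6} = v_{8}  ⇒ sig = ⟨2 | 1⟩
  {1,7}:  v_{1} + v_{7} = v_{3}  ⇒ sig = ⟨2 | 1⟩
  {2,3}:  v_{2} + v_{3} = v_{7}  ⇒ sig = ⟨2 | 1⟩
  {2,4}:  v_{2} + v_{4} = v_{3}  ⇒ sig = ⟨2 | 1⟩
  {2,8}:  v_{2} + v_{8} = v_{6}  ⇒ sig = ⟨2 | 1⟩
  {3,6}:  v_{3} + v_{6} = v_{2}  ⇒ sig = ⟨2 | 1⟩
  {3,7}:  v_{3} + v_{7} = v_{5}  ⇒ sig = ⟨2 | 1⟩
  {4,8}:  v_{4} + v_{8} = v_{1}  ⇒ sig = ⟨2 | 1⟩
  {5,8}:  v_{5} + v_{8} = v_{7}  ⇒ sig = ⟨2 | 1⟩
  {7,8}:  v_{7} + v_{8} = v_{2}  ⇒ sig = ⟨2 | 1⟩
  {5,6}:  v_{5} + v_{6} = v_{2} + v_{7}  ⇒ sig = ⟨2 | 1 1⟩
  {1,5}:  v_{1} + v_{5} = 2·v_{3}  ⇒ sig = ⟨2 | 2⟩
  {2,5}:  v_{2} + v_{5} = 2·v_{7}  ⇒ sig = ⟨2 | 2⟩
  {4,7}:  v_{4} + v_{7} = 2·v_{3}  ⇒ sig = ⟨2 | 2⟩
  {6,7}:  v_{6} + v_{7} = 2·v_{2}  ⇒ sig = ⟨2 | 2⟩
  {4,5}:  v_{4} + v_{5} = 3·v_{3}  ⇒ sig = ⟨2 | 3⟩

Signatures (|P|; sorted positive RHS coefficients), sorted:
{ ⟨2 | 0⟩ ×3,  ⟨2 | 1⟩ ×11,  ⟨2 | 1 1⟩,  ⟨2 | 2⟩ ×4,  ⟨2 | 3⟩ }


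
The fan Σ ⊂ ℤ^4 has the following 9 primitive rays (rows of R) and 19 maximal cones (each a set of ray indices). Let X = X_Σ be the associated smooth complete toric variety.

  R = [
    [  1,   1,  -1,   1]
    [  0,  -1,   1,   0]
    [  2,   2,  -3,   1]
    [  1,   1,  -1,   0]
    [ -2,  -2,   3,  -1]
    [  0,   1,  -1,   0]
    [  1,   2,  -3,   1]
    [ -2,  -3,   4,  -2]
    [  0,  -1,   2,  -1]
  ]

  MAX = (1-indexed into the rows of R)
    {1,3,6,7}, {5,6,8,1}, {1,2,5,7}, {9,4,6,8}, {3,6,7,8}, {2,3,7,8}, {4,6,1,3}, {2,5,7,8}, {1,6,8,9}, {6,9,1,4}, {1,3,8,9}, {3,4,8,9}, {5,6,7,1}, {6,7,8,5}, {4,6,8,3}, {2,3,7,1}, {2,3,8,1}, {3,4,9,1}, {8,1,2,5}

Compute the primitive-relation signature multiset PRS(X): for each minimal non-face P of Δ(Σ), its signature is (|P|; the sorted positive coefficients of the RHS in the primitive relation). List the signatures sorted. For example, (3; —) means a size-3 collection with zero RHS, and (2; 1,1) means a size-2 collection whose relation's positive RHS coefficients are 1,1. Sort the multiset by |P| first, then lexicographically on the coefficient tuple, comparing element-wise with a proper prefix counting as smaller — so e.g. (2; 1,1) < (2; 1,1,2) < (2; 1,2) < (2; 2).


12 minimal non-faces of Δ(Σ) (on 9 rays):

  {2,6}:  v_{2} + v_{6} = 0  →  sig = (2; —)
  {3,5}:  v_{3} + v_{5} = 0  →  sig = (2; —)
  {7,9}:  v_{7} + v_{9} = v_{4}  →  sig = (2; 1)
  {4,7}:  v_{4} + v_{7} = v_{3} + v_{6}  →  sig = (2; 1,1)
  {2,4}:  v_{2} + v_{4} = v_{1} + v_{3} + v_{8}  →  sig = (2; 1,1,1)
  {4,5}:  v_{4} + v_{5} = v_{1} + v_{6} + v_{8}  →  sig = (2; 1,1,1)
  {2,9}:  v_{2} + v_{9} = 2·v_{1} + v_{3} + 2·v_{8}  →  sig = (2; 1,2,2)
  {5,9}:  v_{5} + v_{9} = 2·v_{1} + v_{6} + 2·v_{8}  →  sig = (2; 1,2,2)
  {1,7,8}:  v_{1} + v_{7} + v_{8} = 0  →  sig = (3; —)
  {1,4,8}:  v_{1} + v_{4} + v_{8} = v_{9}  →  sig = (3; 1)
  {3,6,9}:  v_{3} + v_{6} + v_{9} = 2·v_{4}  →  sig = (3; 2)
  {1,3,6,8}:  v_{1} + v_{3} + v_{6} + v_{8} = v_{4}  →  sig = (4; 1)

Signatures (|P|; sorted positive RHS coefficients), sorted:
    (2; —)
    (2; —)
    (2; 1)
    (2; 1,1)
    (2; 1,1,1)
    (2; 1,1,1)
    (2; 1,2,2)
    (2; 1,2,2)
    (3; —)
    (3; 1)
    (3; 2)
    (4; 1)


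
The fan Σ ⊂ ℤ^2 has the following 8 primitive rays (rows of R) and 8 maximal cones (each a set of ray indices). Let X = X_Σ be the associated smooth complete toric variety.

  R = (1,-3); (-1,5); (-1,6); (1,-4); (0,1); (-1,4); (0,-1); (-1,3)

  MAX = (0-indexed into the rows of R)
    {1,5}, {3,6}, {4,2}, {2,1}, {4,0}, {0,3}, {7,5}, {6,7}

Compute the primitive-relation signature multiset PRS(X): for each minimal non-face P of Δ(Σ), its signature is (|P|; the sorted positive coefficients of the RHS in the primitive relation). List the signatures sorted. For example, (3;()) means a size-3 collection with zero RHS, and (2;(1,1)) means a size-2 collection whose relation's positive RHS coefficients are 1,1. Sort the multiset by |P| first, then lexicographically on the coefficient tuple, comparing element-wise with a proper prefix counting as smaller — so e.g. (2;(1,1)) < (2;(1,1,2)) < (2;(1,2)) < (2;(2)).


Σ has 20 primitive collections:

  • {0,7}:  v_{0} + v_{7} = 0 ; sig = (2;())
  • {3,5}:  v_{3} + v_{5} = 0 ; sig = (2;())
  • {4,6}:  v_{4} + v_{6} = 0 ; sig = (2;())
  • {0,5}:  v_{0} + v_{5} = v_{4} ; sig = (2;(1))
  • {0,6}:  v_{0} + v_{6} = v_{3} ; sig = (2;(1))
  • {1,3}:  v_{1} + v_{3} = v_{4} ; sig = (2;(1))
  • {1,4}:  v_{1} + v_{4} = v_{2} ; sig = (2;(1))
  • {1,6}:  v_{1} + v_{6} = v_{5} ; sig = (2;(1))
  • {2,6}:  v_{2} + v_{6} = v_{1} ; sig = (2;(1))
  • {3,4}:  v_{3} + v_{4} = v_{0} ; sig = (2;(1))
  • {3,7}:  v_{3} + v_{7} = v_{6} ; sig = (2;(1))
  • {4,5}:  v_{4} + v_{5} = v_{1} ; sig = (2;(1))
  • {4,7}:  v_{4} + v_{7} = v_{5} ; sig = (2;(1))
  • {5,6}:  v_{5} + v_{6} = v_{7} ; sig = (2;(1))
  • {2,7}:  v_{2} + v_{7} = v_{1} + v_{5} ; sig = (2;(1,1))
  • {0,1}:  v_{0} + v_{1} = 2·v_{4} ; sig = (2;(2))
  • {1,7}:  v_{1} + v_{7} = 2·v_{5} ; sig = (2;(2))
  • {2,3}:  v_{2} + v_{3} = 2·v_{4} ; sig = (2;(2))
  • {2,5}:  v_{2} + v_{5} = 2·v_{1} ; sig = (2;(2))
  • {0,2}:  v_{0} + v_{2} = 3·v_{4} ; sig = (2;(3))

Sorted signature multiset PRS(X):
    (2;())
    (2;())
    (2;())
    (2;(1))
    (2;(1))
    (2;(1))
    (2;(1))
    (2;(1))
    (2;(1))
    (2;(1))
    (2;(1))
    (2;(1))
    (2;(1))
    (2;(1))
    (2;(1,1))
    (2;(2))
    (2;(2))
    (2;(2))
    (2;(2))
    (2;(3))


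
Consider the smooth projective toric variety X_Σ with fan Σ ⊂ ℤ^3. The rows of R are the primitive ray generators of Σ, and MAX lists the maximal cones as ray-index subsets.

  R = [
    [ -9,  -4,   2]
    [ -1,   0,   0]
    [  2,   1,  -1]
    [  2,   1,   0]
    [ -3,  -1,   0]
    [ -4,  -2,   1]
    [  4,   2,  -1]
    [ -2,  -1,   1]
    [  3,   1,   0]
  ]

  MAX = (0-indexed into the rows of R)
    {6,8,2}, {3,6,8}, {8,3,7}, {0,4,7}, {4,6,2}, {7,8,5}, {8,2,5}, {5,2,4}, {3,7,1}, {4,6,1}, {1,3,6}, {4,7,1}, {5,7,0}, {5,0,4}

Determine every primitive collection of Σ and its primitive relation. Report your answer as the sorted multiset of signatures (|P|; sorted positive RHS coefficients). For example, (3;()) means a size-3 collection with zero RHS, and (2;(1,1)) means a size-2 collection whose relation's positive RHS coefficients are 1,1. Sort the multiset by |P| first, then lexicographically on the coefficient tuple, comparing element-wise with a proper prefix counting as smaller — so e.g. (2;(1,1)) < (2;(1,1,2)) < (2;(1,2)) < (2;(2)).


Minimal non-faces — 16 found among 9 rays, 14 max cones:

  • {2,7}:  v_{2} + v_{7} = 0  ⟹  sig = (2;())
  • {4,8}:  v_{4} + v_{8} = 0  ⟹  sig = (2;())
  • {5,6}:  v_{5} + v_{6} = 0  ⟹  sig = (2;())
  • {1,8}:  v_{1} + v_{8} = v_{3}  ⟹  sig = (2;(1))
  • {2,3}:  v_{2} + v_{3} = v_{6}  ⟹  sig = (2;(1))
  • {3,4}:  v_{3} + v_{4} = v_{1}  ⟹  sig = (2;(1))
  • {3,5}:  v_{3} + v_{5} = v_{7}  ⟹  sig = (2;(1))
  • {6,7}:  v_{6} + v_{7} = v_{3}  ⟹  sig = (2;(1))
  • {0,2}:  v_{0} + v_{2} = v_{4} + v_{5}  ⟹  sig = (2;(1,1))
  • {0,6}:  v_{0} + v_{6} = v_{4} + v_{7}  ⟹  sig = (2;(1,1))
  • {0,8}:  v_{0} + v_{8} = v_{5} + v_{7}  ⟹  sig = (2;(1,1))
  • {1,2}:  v_{1} + v_{2} = v_{4} + v_{6}  ⟹  sig = (2;(1,1))
  • {1,5}:  v_{1} + v_{5} = v_{4} + v_{7}  ⟹  sig = (2;(1,1))
  • {0,3}:  v_{0} + v_{3} = v_{4} + 2·v_{7}  ⟹  sig = (2;(1,2))
  • {0,1}:  v_{0} + v_{1} = 2·v_{4} + 2·v_{7}  ⟹  sig = (2;(2,2))
  • {4,5,7}:  v_{4} + v_{5} + v_{7} = v_{0}  ⟹  sig = (3;(1))

so the primitive-relation signature multiset is
    (2;())
    (2;())
    (2;())
    (2;(1))
    (2;(1))
    (2;(1))
    (2;(1))
    (2;(1))
    (2;(1,1))
    (2;(1,1))
    (2;(1,1))
    (2;(1,1))
    (2;(1,1))
    (2;(1,2))
    (2;(2,2))
    (3;(1))


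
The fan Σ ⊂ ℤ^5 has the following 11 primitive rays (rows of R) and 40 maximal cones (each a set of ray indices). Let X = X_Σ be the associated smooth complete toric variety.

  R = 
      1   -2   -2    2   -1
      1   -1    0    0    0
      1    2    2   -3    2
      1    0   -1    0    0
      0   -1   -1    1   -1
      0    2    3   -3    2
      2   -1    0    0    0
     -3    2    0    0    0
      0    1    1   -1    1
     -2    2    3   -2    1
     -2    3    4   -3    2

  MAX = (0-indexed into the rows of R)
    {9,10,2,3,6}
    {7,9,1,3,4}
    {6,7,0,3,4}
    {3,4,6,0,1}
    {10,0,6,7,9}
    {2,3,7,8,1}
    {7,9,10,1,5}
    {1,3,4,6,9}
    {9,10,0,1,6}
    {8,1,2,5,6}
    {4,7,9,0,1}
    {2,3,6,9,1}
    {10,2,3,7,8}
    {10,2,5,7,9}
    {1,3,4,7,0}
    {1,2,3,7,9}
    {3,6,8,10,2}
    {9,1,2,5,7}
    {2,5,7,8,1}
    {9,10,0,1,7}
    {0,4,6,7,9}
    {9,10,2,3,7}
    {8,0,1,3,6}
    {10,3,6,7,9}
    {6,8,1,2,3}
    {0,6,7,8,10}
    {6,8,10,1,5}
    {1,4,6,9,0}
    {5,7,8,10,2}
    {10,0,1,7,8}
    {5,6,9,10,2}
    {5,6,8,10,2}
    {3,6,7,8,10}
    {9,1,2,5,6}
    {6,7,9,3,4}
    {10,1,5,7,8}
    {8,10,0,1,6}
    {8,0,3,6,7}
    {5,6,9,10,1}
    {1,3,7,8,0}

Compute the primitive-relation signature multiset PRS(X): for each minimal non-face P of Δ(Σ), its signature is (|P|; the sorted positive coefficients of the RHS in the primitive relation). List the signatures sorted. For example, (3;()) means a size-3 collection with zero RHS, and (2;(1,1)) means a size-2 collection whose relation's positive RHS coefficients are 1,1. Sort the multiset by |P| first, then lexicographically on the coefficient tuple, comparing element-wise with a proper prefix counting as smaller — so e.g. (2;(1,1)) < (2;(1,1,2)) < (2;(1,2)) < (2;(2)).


|primitive collections| = 15. Relations:

  • {4,8}:  v_{4} + v_{8} = 0 — sig = (2;())
  • {3,5}:  v_{3} + v_{5} = v_{2} — sig = (2;(1))
  • {4,10}:  v_{4} + v_{10} = v_{9} — sig = (2;(1))
  • {8,9}:  v_{8} + v_{9} = v_{10} — sig = (2;(1))
  • {0,5}:  v_{0} + v_{5} = v_{1} + v_{8} — sig = (2;(1,1))
  • {0,2}:  v_{0} + v_{2} = v_{1} + v_{3} + v_{8} — sig = (2;(1,1,1))
  • {4,5}:  v_{4} + v_{5} = v_{1} + v_{3} + v_{9} — sig = (2;(1,1,1))
  • {2,4}:  v_{2} + v_{4} = v_{1} + 2·v_{3} + v_{9} — sig = (2;(1,1,2))
  • {0,3,9}:  v_{0} + v_{3} + v_{9} = 0 — sig = (3;())
  • {1,6,7}:  v_{1} + v_{6} + v_{7} = 0 — sig = (3;())
  • {0,3,10}:  v_{0} + v_{3} + v_{10} = v_{8} — sig = (3;(1))
  • {1,3,10}:  v_{1} + v_{3} + v_{10} = v_{5} — sig = (3;(1))
  • {5,6,7}:  v_{5} + v_{6} + v_{7} = v_{3} + v_{10} — sig = (3;(1,1))
  • {2,6,7}:  v_{2} + v_{6} + v_{7} = 2·v_{3} + v_{10} — sig = (3;(1,2))
  • {1,2,10}:  v_{1} + v_{2} + v_{10} = 2·v_{5} — sig = (3;(2))

so the primitive-relation signature multiset is
    |P|=2: 8 collections, coeffs (), (1), (1), (1), (1,1), (1,1,1), (1,1,1), (1,1,2)
    |P|=3: 7 collections, coeffs (), (), (1), (1), (1,1), (1,2), (2)


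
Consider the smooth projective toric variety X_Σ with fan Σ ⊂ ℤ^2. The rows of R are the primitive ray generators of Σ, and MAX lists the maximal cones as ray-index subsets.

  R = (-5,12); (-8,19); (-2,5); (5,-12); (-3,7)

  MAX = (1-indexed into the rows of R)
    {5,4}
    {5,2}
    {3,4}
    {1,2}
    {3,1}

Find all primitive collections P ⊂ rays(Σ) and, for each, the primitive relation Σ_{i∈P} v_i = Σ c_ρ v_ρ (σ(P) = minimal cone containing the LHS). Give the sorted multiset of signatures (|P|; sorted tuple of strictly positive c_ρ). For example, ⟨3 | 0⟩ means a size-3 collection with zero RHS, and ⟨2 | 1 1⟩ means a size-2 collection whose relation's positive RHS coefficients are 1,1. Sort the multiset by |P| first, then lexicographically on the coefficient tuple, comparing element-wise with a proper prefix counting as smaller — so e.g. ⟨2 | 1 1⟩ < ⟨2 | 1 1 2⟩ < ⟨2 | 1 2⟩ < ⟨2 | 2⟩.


Minimal non-faces — 5 found among 5 rays, 5 max cones:

  P = {1,4}:  v_{1} + v_{4} = 0 ; sig = ⟨2 | 0⟩
  P = {1,5}:  v_{1} + v_{5} = v_{2} ; sig = ⟨2 | 1⟩
  P = {2,4}:  v_{2} + v_{4} = v_{5} ; sig = ⟨2 | 1⟩
  P = {3,5}:  v_{3} + v_{5} = v_{1} ; sig = ⟨2 | 1⟩
  P = {2,3}:  v_{2} + v_{3} = 2·v_{1} ; sig = ⟨2 | 2⟩

Hence PRS(X_Σ) =
{ ⟨2 | 0⟩,  ⟨2 | 1⟩ ×3,  ⟨2 | 2⟩ }


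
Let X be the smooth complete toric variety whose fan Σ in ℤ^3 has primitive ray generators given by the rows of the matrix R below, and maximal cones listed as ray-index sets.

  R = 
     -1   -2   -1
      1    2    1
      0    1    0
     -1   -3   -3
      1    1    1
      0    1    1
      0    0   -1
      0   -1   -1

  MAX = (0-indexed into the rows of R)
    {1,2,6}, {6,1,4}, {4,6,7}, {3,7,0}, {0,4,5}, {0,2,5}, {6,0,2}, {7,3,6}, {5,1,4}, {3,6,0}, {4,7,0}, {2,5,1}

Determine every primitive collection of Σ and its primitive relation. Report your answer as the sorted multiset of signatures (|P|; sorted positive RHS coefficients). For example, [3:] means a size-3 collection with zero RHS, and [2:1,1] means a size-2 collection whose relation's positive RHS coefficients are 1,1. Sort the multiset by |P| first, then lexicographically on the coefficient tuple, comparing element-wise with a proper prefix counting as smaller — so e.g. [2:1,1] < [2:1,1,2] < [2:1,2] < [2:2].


12 minimal non-faces of Δ(Σ) (on 8 rays):

  P={0,1}:  v_{0} + v_{1} = 0  →  sig = [2:]
  P={5,7}:  v_{5} + v_{7} = 0  →  sig = [2:]
  P={2,4}:  v_{2} + v_{4} = v_{1}  →  sig = [2:1]
  P={2,7}:  v_{2} + v_{7} = v_{6}  →  sig = [2:1]
  P={5,6}:  v_{5} + v_{6} = v_{2}  →  sig = [2:1]
  P={1,3}:  v_{1} + v_{3} = v_{6} + v_{7}  →  sig = [2:1,1]
  P={1,7}:  v_{1} + v_{7} = v_{4} + v_{6}  →  sig = [2:1,1]
  P={3,5}:  v_{3} + v_{5} = v_{0} + v_{6}  →  sig = [2:1,1]
  P={2,3}:  v_{2} + v_{3} = v_{0} + 2·v_{6}  →  sig = [2:1,2]
  P={3,4}:  v_{3} + v_{4} = 2·v_{7}  →  sig = [2:2]
  P={0,4,6}:  v_{0} + v_{4} + v_{6} = v_{7}  →  sig = [3:1]
  P={0,6,7}:  v_{0} + v_{6} + v_{7} = v_{3}  →  sig = [3:1]

Signatures (|P|; sorted positive RHS coefficients), sorted:
    |P|=2: 10 collections, coeffs (), (), (1), (1), (1), (1,1), (1,1), (1,1), (1,2), (2)
    |P|=3: 2 collections, coeffs (1), (1)


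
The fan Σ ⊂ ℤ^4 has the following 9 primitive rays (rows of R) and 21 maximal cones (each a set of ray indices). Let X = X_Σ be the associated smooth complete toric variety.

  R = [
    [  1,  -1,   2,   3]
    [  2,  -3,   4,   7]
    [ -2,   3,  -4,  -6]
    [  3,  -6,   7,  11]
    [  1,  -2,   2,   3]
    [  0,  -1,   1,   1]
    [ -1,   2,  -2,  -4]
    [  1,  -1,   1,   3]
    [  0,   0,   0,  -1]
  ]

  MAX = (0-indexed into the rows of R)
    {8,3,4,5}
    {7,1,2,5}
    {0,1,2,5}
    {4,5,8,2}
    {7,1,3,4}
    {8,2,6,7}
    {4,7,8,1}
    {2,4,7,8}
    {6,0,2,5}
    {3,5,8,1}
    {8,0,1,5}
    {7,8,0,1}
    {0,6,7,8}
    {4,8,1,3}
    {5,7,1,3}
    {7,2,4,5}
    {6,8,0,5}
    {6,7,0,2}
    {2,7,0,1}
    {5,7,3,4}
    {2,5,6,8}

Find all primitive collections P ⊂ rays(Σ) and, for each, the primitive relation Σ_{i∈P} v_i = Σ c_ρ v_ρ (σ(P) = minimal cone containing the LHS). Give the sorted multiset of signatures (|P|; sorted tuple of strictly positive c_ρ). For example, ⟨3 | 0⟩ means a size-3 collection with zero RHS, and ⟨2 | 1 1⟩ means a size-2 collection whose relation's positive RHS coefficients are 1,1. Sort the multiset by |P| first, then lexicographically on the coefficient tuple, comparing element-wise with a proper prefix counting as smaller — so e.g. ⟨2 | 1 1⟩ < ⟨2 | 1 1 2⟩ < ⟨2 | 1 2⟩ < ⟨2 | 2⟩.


Primitive collections (14):

  {1,6}:  v_{1} + v_{6} = v_{0}  ⇒ sig = ⟨2 | 1⟩
  {4,6}:  v_{4} + v_{6} = v_{8}  ⇒ sig = ⟨2 | 1⟩
  {0,4}:  v_{0} + v_{4} = v_{1} + v_{8}  ⇒ sig = ⟨2 | 1 1⟩
  {3,6}:  v_{3} + v_{6} = v_{1} + v_{5} + v_{8}  ⇒ sig = ⟨2 | 1 1 1⟩
  {0,3}:  v_{0} + v_{3} = 2·v_{1} + v_{5} + v_{8}  ⇒ sig = ⟨2 | 1 1 2⟩
  {2,3}:  v_{2} + v_{3} = 2·v_{5} + v_{7}  ⇒ sig = ⟨2 | 1 2⟩
  {1,2,8}:  v_{1} + v_{2} + v_{8} = 0  ⇒ sig = ⟨3 | 0⟩
  {5,6,7}:  v_{5} + v_{6} + v_{7} = 0  ⇒ sig = ⟨3 | 0⟩
  {0,2,8}:  v_{0} + v_{2} + v_{8} = v_{6}  ⇒ sig = ⟨3 | 1⟩
  {0,5,7}:  v_{0} + v_{5} + v_{7} = v_{1}  ⇒ sig = ⟨3 | 1⟩
  {1,4,5}:  v_{1} + v_{4} + v_{5} = v_{3}  ⇒ sig = ⟨3 | 1⟩
  {5,7,8}:  v_{5} + v_{7} + v_{8} = v_{4}  ⇒ sig = ⟨3 | 1⟩
  {1,2,4}:  v_{1} + v_{2} + v_{4} = v_{5} + v_{7}  ⇒ sig = ⟨3 | 1 1⟩
  {3,7,8}:  v_{3} + v_{7} + v_{8} = v_{1} + 2·v_{4}  ⇒ sig = ⟨3 | 1 2⟩

so the primitive-relation signature multiset is
[⟨2 | 1⟩, ⟨2 | 1⟩, ⟨2 | 1 1⟩, ⟨2 | 1 1 1⟩, ⟨2 | 1 1 2⟩, ⟨2 | 1 2⟩, ⟨3 | 0⟩, ⟨3 | 0⟩, ⟨3 | 1⟩, ⟨3 | 1⟩, ⟨3 | 1⟩, ⟨3 | 1⟩, ⟨3 | 1 1⟩, ⟨3 | 1 2⟩]


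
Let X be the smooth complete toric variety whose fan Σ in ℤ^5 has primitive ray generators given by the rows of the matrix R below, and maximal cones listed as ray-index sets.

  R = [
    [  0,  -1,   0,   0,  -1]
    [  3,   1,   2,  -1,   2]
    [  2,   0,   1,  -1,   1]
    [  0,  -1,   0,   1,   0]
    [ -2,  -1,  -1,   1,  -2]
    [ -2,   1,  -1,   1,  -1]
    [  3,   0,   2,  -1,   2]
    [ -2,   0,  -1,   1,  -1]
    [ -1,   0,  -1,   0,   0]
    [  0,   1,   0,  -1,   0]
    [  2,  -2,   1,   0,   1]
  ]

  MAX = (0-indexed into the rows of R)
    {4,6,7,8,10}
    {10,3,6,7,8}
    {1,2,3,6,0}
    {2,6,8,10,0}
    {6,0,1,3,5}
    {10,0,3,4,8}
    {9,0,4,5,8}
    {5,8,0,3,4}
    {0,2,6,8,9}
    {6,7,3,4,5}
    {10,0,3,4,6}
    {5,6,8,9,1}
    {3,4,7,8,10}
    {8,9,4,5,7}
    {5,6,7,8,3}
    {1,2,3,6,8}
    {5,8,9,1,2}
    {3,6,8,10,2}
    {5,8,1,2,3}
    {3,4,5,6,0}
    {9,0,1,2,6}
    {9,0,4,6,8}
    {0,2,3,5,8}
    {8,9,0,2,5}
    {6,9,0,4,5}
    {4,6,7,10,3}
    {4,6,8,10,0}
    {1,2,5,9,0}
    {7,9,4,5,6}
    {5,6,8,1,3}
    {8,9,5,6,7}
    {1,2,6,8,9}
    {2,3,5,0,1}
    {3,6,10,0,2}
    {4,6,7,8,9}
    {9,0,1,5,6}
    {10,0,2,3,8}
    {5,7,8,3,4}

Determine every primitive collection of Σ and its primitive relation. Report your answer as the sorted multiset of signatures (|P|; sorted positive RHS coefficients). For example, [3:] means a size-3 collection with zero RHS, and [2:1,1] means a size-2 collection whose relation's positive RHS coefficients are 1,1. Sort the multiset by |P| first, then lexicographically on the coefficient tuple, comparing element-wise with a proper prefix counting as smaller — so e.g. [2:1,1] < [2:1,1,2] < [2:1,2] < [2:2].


15 collections generate NE(X_Σ); each relation:

  • {2,7}:  v_{2} + v_{7} = 0 — sig = [2:]
  • {3,9}:  v_{3} + v_{9} = 0 — sig = [2:]
  • {0,7}:  v_{0} + v_{7} = v_{4} — sig = [2:1]
  • {2,4}:  v_{2} + v_{4} = v_{0} — sig = [2:1]
  • {5,10}:  v_{5} + v_{10} = v_{3} — sig = [2:1]
  • {1,7}:  v_{1} + v_{7} = v_{5} + v_{6} — sig = [2:1,1]
  • {1,4}:  v_{1} + v_{4} = v_{0} + v_{5} + v_{6} — sig = [2:1,1,1]
  • {1,10}:  v_{1} + v_{10} = v_{2} + v_{3} + v_{6} — sig = [2:1,1,1]
  • {9,10}:  v_{9} + v_{10} = v_{0} + v_{6} + v_{8} — sig = [2:1,1,1]
  • {0,1,8}:  v_{0} + v_{1} + v_{8} = v_{2} — sig = [3:1]
  • {2,5,6}:  v_{2} + v_{5} + v_{6} = v_{1} — sig = [3:1]
  • {0,5,6,8}:  v_{0} + v_{5} + v_{6} + v_{8} = 0 — sig = [4:]
  • {0,3,6,8}:  v_{0} + v_{3} + v_{6} + v_{8} = v_{10} — sig = [4:1]
  • {4,5,6,8}:  v_{4} + v_{5} + v_{6} + v_{8} = v_{7} — sig = [4:1]
  • {3,4,6,8}:  v_{3} + v_{4} + v_{6} + v_{8} = v_{7} + v_{10} — sig = [4:1,1]

Signatures (|P|; sorted positive RHS coefficients), sorted:
{ [2:] ×2,  [2:1] ×3,  [2:1,1],  [2:1,1,1] ×3,  [3:1] ×2,  [4:],  [4:1] ×2,  [4:1,1] }


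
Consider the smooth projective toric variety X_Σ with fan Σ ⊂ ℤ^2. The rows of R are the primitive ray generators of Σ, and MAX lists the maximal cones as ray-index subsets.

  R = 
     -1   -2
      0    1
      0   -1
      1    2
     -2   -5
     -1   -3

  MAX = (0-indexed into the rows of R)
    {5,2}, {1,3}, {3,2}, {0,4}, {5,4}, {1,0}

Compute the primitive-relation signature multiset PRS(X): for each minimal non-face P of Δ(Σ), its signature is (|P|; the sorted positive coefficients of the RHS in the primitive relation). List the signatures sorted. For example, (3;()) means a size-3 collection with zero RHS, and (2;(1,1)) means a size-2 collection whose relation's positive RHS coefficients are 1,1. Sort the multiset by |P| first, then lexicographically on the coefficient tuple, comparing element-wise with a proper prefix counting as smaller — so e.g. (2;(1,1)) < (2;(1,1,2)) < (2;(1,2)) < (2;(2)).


Σ has 9 primitive collections:

  {0,3}:  v_{0} + v_{3} = 0  →  sig = (2;())
  {1,2}:  v_{1} + v_{2} = 0  →  sig = (2;())
  {0,2}:  v_{0} + v_{2} = v_{5}  →  sig = (2;(1))
  {0,5}:  v_{0} + v_{5} = v_{4}  →  sig = (2;(1))
  {1,5}:  v_{1} + v_{5} = v_{0}  →  sig = (2;(1))
  {3,4}:  v_{3} + v_{4} = v_{5}  →  sig = (2;(1))
  {3,5}:  v_{3} + v_{5} = v_{2}  →  sig = (2;(1))
  {1,4}:  v_{1} + v_{4} = 2·v_{0}  →  sig = (2;(2))
  {2,4}:  v_{2} + v_{4} = 2·v_{5}  →  sig = (2;(2))

Sorted signature multiset PRS(X):
{ (2;()) ×2,  (2;(1)) ×5,  (2;(2)) ×2 }


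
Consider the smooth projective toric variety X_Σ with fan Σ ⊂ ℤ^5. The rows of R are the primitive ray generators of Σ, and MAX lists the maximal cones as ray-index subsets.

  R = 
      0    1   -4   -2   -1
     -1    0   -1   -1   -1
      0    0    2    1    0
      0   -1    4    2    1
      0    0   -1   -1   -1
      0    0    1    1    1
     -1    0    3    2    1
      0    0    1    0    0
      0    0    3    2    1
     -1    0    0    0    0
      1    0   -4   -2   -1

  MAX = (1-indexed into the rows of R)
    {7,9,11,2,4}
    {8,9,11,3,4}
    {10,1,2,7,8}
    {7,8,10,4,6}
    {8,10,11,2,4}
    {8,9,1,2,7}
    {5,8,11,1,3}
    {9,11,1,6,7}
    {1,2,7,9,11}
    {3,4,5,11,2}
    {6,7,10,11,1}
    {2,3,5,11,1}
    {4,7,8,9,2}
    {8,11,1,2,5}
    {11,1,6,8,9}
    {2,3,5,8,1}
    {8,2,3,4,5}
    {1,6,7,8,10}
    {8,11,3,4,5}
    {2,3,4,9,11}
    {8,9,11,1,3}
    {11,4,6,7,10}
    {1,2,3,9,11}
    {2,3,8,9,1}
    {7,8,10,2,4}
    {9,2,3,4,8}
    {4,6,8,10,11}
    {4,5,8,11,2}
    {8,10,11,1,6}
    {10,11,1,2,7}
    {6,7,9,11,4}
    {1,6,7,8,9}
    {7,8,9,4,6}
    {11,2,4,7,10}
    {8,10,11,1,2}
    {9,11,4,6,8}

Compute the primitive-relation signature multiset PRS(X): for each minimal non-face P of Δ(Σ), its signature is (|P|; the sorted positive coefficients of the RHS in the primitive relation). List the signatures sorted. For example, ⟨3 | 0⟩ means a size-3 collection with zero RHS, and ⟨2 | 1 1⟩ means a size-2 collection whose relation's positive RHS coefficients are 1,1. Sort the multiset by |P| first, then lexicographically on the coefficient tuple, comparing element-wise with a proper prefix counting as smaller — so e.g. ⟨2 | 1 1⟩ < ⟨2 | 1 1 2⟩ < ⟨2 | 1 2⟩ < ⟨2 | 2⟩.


13 collections generate NE(X_Σ); each relation:

  {1,4}:  v_{1} + v_{4} = 0  so sig = ⟨2 | 0⟩
  {5,6}:  v_{5} + v_{6} = 0  so sig = ⟨2 | 0⟩
  {2,6}:  v_{2} + v_{6} = v_{10}  so sig = ⟨2 | 1⟩
  {3,6}:  v_{3} + v_{6} = v_{9}  so sig = ⟨2 | 1⟩
  {5,9}:  v_{5} + v_{9} = v_{3}  so sig = ⟨2 | 1⟩
  {5,10}:  v_{5} + v_{10} = v_{2}  so sig = ⟨2 | 1⟩
  {9,10}:  v_{9} + v_{10} = v_{7}  so sig = ⟨2 | 1⟩
  {3,10}:  v_{3} + v_{10} = v_{2} + v_{9}  so sig = ⟨2 | 1 1⟩
  {5,7}:  v_{5} + v_{7} = v_{2} + v_{9}  so sig = ⟨2 | 1 1⟩
  {3,7}:  v_{3} + v_{7} = v_{2} + 2·v_{9}  so sig = ⟨2 | 1 2⟩
  {7,8,11}:  v_{7} + v_{8} + v_{11} = 0  so sig = ⟨3 | 0⟩
  {2,8,9,11}:  v_{2} + v_{8} + v_{9} + v_{11} = v_{5}  so sig = ⟨4 | 1⟩
  {2,3,8,11}:  v_{2} + v_{3} + v_{8} + v_{11} = 2·v_{5}  so sig = ⟨4 | 2⟩

Signatures (|P|; sorted positive RHS coefficients), sorted:
[⟨2 | 0⟩, ⟨2 | 0⟩, ⟨2 | 1⟩, ⟨2 | 1⟩, ⟨2 | 1⟩, ⟨2 | 1⟩, ⟨2 | 1⟩, ⟨2 | 1 1⟩, ⟨2 | 1 1⟩, ⟨2 | 1 2⟩, ⟨3 | 0⟩, ⟨4 | 1⟩, ⟨4 | 2⟩]


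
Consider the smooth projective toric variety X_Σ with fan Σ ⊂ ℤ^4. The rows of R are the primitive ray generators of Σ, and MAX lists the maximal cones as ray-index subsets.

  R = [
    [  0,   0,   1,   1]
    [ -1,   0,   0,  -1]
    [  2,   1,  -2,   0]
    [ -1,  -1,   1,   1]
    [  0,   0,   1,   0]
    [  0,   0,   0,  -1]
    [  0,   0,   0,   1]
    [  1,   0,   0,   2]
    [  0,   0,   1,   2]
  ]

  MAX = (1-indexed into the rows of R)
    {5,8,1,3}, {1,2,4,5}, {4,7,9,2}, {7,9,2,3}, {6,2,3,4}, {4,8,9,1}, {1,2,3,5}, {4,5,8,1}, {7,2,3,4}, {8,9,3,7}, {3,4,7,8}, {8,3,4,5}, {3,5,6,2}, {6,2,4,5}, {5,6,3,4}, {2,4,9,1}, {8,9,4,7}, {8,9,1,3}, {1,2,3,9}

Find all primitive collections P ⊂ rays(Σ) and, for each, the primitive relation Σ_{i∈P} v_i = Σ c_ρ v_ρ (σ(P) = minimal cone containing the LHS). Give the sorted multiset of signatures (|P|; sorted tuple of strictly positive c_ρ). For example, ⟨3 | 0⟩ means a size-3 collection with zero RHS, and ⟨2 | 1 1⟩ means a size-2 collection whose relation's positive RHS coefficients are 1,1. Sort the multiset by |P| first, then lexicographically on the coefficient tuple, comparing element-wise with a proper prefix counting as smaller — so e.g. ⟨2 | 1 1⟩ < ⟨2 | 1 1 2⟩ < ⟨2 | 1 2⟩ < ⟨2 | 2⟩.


Primitive collections (11):

  P={6,7}:  v_{6} + v_{7} = 0  ⟹  sig = ⟨2 | 0⟩
  P={1,6}:  v_{1} + v_{6} = v_{5}  ⟹  sig = ⟨2 | 1⟩
  P={1,7}:  v_{1} + v_{7} = v_{9}  ⟹  sig = ⟨2 | 1⟩
  P={2,8}:  v_{2} + v_{8} = v_{7}  ⟹  sig = ⟨2 | 1⟩
  P={5,7}:  v_{5} + v_{7} = v_{1}  ⟹  sig = ⟨2 | 1⟩
  P={6,9}:  v_{6} + v_{9} = v_{1}  ⟹  sig = ⟨2 | 1⟩
  P={6,8}:  v_{6} + v_{8} = v_{3} + v_{4} + v_{5}  ⟹  sig = ⟨2 | 1 1 1⟩
  P={5,9}:  v_{5} + v_{9} = 2·v_{1}  ⟹  sig = ⟨2 | 2⟩
  P={1,3,4}:  v_{1} + v_{3} + v_{4} = v_{8}  ⟹  sig = ⟨3 | 1⟩
  P={3,4,9}:  v_{3} + v_{4} + v_{9} = v_{7} + v_{8}  ⟹  sig = ⟨3 | 1 1⟩
  P={2,3,4,5}:  v_{2} + v_{3} + v_{4} + v_{5} = 0  ⟹  sig = ⟨4 | 0⟩

so the primitive-relation signature multiset is
[⟨2 | 0⟩, ⟨2 | 1⟩, ⟨2 | 1⟩, ⟨2 | 1⟩, ⟨2 | 1⟩, ⟨2 | 1⟩, ⟨2 | 1 1 1⟩, ⟨2 | 2⟩, ⟨3 | 1⟩, ⟨3 | 1 1⟩, ⟨4 | 0⟩]


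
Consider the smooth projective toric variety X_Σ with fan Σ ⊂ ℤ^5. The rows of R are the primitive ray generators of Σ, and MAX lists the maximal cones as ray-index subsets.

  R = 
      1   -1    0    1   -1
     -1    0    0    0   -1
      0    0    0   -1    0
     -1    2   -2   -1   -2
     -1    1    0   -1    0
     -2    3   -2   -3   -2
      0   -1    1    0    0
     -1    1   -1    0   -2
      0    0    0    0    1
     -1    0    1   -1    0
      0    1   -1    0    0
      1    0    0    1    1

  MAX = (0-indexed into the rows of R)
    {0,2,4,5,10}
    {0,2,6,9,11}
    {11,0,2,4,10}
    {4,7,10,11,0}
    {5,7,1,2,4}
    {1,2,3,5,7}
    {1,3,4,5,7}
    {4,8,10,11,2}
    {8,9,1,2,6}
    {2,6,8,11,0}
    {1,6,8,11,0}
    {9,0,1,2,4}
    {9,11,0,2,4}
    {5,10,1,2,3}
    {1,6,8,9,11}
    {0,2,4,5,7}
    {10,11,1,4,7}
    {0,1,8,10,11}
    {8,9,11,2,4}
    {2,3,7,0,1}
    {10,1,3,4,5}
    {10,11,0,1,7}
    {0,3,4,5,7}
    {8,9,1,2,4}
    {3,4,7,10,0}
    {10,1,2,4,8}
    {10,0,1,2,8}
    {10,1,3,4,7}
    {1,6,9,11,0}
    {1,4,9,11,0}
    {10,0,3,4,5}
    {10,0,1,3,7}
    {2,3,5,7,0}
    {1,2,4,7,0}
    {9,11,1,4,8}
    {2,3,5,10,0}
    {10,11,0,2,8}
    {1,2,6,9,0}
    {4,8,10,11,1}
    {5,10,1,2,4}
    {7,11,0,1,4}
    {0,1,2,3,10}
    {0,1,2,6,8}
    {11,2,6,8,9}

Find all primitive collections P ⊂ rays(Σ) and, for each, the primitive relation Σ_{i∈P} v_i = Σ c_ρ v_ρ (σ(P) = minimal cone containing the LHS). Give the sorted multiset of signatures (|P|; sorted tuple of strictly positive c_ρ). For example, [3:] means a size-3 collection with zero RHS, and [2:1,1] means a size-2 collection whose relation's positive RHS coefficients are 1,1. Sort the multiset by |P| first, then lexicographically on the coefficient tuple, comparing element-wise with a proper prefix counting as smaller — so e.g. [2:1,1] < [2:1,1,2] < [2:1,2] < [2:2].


The 24 primitive collections of Σ (r=12, n=5):

  • {6,10}:  v_{6} + v_{10} = 0  →  sig = [2:]
  • {4,6}:  v_{4} + v_{6} = v_{9}  →  sig = [2:1]
  • {9,10}:  v_{9} + v_{10} = v_{4}  →  sig = [2:1]
  • {3,6}:  v_{3} + v_{6} = v_{2} + v_{7}  →  sig = [2:1,1]
  • {7,8}:  v_{7} + v_{8} = v_{1} + v_{10}  →  sig = [2:1,1]
  • {3,9}:  v_{3} + v_{9} = v_{2} + v_{4} + v_{7}  →  sig = [2:1,1,1]
  • {6,7}:  v_{6} + v_{7} = v_{0} + v_{1} + v_{4}  →  sig = [2:1,1,1]
  • {3,8}:  v_{3} + v_{8} = v_{1} + v_{2} + 2·v_{10}  →  sig = [2:1,1,2]
  • {3,11}:  v_{3} + v_{11} = v_{0} + v_{4} + 2·v_{10}  →  sig = [2:1,1,2]
  • {5,6}:  v_{5} + v_{6} = 2·v_{2} + v_{4} + v_{7}  →  sig = [2:1,1,2]
  • {7,9}:  v_{7} + v_{9} = v_{0} + v_{1} + 2·v_{4}  →  sig = [2:1,1,2]
  • {5,8}:  v_{5} + v_{8} = v_{1} + 2·v_{2} + v_{4} + 2·v_{10}  →  sig = [2:1,1,2,2]
  • {5,11}:  v_{5} + v_{11} = v_{0} + v_{2} + 2·v_{4} + 2·v_{10}  →  sig = [2:1,1,2,2]
  • {5,9}:  v_{5} + v_{9} = 2·v_{2} + 2·v_{4} + v_{7}  →  sig = [2:1,2,2]
  • {0,4,8}:  v_{0} + v_{4} + v_{8} = 0  →  sig = [3:]
  • {1,2,11}:  v_{1} + v_{2} + v_{11} = 0  →  sig = [3:]
  • {0,8,9}:  v_{0} + v_{8} + v_{9} = v_{6}  →  sig = [3:1]
  • {2,3,4}:  v_{2} + v_{3} + v_{4} = v_{5}  →  sig = [3:1]
  • {2,7,10}:  v_{2} + v_{7} + v_{10} = v_{3}  →  sig = [3:1]
  • {2,7,11}:  v_{2} + v_{7} + v_{11} = v_{0} + v_{4} + v_{10}  →  sig = [3:1,1,1]
  • {5,7,10}:  v_{5} + v_{7} + v_{10} = 2·v_{3} + v_{4}  →  sig = [3:1,2]
  • {0,1,5}:  v_{0} + v_{1} + v_{5} = 2·v_{2} + 2·v_{7}  →  sig = [3:2,2]
  • {0,1,4,10}:  v_{0} + v_{1} + v_{4} + v_{10} = v_{7}  →  sig = [4:1]
  • {0,1,3,4}:  v_{0} + v_{1} + v_{3} + v_{4} = v_{2} + 2·v_{7}  →  sig = [4:1,2]

Sorted signature multiset PRS(X):
{ [2:],  [2:1] ×2,  [2:1,1] ×2,  [2:1,1,1] ×2,  [2:1,1,2] ×4,  [2:1,1,2,2] ×2,  [2:1,2,2],  [3:] ×2,  [3:1] ×3,  [3:1,1,1],  [3:1,2],  [3:2,2],  [4:1],  [4:1,2] }


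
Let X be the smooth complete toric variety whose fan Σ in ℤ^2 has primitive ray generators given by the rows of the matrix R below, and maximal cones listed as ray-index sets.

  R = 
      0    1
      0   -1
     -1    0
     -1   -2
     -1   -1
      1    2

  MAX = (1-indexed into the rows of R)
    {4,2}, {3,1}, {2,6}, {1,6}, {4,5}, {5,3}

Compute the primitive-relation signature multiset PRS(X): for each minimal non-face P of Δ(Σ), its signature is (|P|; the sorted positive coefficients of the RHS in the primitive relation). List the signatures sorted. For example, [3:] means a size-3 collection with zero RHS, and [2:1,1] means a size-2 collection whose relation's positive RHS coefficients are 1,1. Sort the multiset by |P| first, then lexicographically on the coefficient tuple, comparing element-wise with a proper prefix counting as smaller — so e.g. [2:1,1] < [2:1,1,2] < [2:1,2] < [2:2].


Δ(Σ) — 6 vertices, 9 min non-faces:

  P = {1,2}:  v_{1} + v_{2} = 0 ; sig = [2:]
  P = {4,6}:  v_{4} + v_{6} = 0 ; sig = [2:]
  P = {1,4}:  v_{1} + v_{4} = v_{5} ; sig = [2:1]
  P = {1,5}:  v_{1} + v_{5} = v_{3} ; sig = [2:1]
  P = {2,3}:  v_{2} + v_{3} = v_{5} ; sig = [2:1]
  P = {2,5}:  v_{2} + v_{5} = v_{4} ; sig = [2:1]
  P = {5,6}:  v_{5} + v_{6} = v_{1} ; sig = [2:1]
  P = {3,4}:  v_{3} + v_{4} = 2·v_{5} ; sig = [2:2]
  P = {3,6}:  v_{3} + v_{6} = 2·v_{1} ; sig = [2:2]

Signatures (|P|; sorted positive RHS coefficients), sorted:
    |P|=2: 9 collections, coeffs (), (), (1), (1), (1), (1), (1), (2), (2)


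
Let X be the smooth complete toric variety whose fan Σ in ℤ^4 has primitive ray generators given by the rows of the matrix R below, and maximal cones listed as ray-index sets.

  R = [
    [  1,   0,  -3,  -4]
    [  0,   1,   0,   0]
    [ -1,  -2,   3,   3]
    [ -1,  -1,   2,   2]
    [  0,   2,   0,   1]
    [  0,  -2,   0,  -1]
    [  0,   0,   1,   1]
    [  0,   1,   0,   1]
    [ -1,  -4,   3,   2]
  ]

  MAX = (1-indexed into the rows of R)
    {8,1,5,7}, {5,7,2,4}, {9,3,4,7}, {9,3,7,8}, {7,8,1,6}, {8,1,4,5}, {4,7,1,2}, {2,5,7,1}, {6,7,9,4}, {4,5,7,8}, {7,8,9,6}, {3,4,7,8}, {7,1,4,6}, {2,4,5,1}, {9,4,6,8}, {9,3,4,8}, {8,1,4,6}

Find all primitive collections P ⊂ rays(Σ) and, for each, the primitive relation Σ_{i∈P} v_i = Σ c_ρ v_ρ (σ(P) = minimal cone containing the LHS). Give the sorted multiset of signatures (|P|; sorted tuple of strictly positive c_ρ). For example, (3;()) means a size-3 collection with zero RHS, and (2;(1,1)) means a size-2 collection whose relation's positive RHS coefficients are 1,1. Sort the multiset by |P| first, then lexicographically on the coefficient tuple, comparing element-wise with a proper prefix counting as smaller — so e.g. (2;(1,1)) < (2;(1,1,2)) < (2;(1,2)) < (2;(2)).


Σ has 14 primitive collections:

  • {5,6}:  v_{5} + v_{6} = 0 ; sig = (2;())
  • {1,3}:  v_{1} + v_{3} = v_{6} ; sig = (2;(1))
  • {2,8}:  v_{2} + v_{8} = v_{5} ; sig = (2;(1))
  • {3,6}:  v_{3} + v_{6} = v_{9} ; sig = (2;(1))
  • {5,9}:  v_{5} + v_{9} = v_{3} ; sig = (2;(1))
  • {2,3}:  v_{2} + v_{3} = v_{4} + v_{7} ; sig = (2;(1,1))
  • {2,6}:  v_{2} + v_{6} = v_{1} + v_{4} + v_{7} ; sig = (2;(1,1,1))
  • {2,9}:  v_{2} + v_{9} = v_{4} + v_{6} + v_{7} ; sig = (2;(1,1,1))
  • {3,5}:  v_{3} + v_{5} = v_{4} + v_{7} + v_{8} ; sig = (2;(1,1,1))
  • {1,9}:  v_{1} + v_{9} = 2·v_{6} ; sig = (2;(2))
  • {1,4,7,8}:  v_{1} + v_{4} + v_{7} + v_{8} = 0 ; sig = (4;())
  • {1,4,5,7}:  v_{1} + v_{4} + v_{5} + v_{7} = v_{2} ; sig = (4;(1))
  • {4,6,7,8}:  v_{4} + v_{6} + v_{7} + v_{8} = v_{3} ; sig = (4;(1))
  • {4,7,8,9}:  v_{4} + v_{7} + v_{8} + v_{9} = 2·v_{3} ; sig = (4;(2))

Hence PRS(X_Σ) =
    |P|=2: 10 collections, coeffs (), (1), (1), (1), (1), (1,1), (1,1,1), (1,1,1), (1,1,1), (2)
    |P|=4: 4 collections, coeffs (), (1), (1), (2)
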